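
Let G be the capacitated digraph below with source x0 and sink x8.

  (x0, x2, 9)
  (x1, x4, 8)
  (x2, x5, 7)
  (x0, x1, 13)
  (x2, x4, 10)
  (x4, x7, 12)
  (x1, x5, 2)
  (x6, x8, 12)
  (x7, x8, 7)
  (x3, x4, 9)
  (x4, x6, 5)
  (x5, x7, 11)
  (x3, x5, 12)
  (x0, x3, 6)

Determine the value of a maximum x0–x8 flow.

12

Augment x0→x1→x4→x6→x8: bottleneck 5, flow now 5.
Augment x0→x1→x4→x7→x8: bottleneck 3, flow now 8.
Augment x0→x1→x5→x7→x8: bottleneck 2, flow now 10.
Augment x0→x2→x4→x7→x8: bottleneck 2, flow now 12.
No augmenting path remains; maximum flow = 12.
In the residual graph, reachable from x0: {x0, x1, x2, x3, x4, x5, x7}.
Min-cut edges: x4→x6 (5), x7→x8 (7); capacity 5 + 7 = 12.
This cut is saturated, so no flow can exceed 12.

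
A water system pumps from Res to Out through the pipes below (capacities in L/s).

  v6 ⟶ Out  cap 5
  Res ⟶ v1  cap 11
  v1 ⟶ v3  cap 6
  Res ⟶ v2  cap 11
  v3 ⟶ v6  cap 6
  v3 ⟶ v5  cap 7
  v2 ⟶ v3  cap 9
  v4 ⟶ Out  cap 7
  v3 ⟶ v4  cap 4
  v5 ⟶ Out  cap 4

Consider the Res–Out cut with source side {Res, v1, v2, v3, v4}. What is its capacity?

20

Edges leaving {Res, v1, v2, v3, v4}: v3→v5 (7), v3→v6 (6), v4→Out (7).
Cut capacity = 7 + 6 + 7 = 20.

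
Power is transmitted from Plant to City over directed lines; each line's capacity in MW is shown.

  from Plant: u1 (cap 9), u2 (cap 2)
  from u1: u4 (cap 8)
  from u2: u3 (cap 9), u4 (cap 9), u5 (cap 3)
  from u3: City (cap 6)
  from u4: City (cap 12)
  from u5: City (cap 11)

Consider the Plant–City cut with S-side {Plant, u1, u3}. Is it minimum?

Given cut capacity: 2 + 8 + 6 = 16.
Augment Plant→u1→u4→City: bottleneck 8, flow now 8.
Augment Plant→u2→u3→City: bottleneck 2, flow now 10.
No augmenting path remains; maximum flow = 10.
In the residual graph, reachable from Plant: {Plant, u1}.
Min-cut edges: Plant→u2 (2), u1→u4 (8); capacity 2 + 8 = 10.
Cut capacity 16 exceeds the max flow 10, so it is not minimum.

No — its capacity is 16, but the minimum cut has capacity 10.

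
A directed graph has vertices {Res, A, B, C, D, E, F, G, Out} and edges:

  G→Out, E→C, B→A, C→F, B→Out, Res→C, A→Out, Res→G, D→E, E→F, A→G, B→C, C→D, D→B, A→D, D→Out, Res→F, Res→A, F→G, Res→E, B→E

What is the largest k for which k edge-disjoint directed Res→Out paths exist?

3

Assign every edge capacity 1; by Menger, the answer equals the max flow.
Path Res→A→Out (+1); total 1.
Path Res→G→Out (+1); total 2.
Path Res→C→D→Out (+1); total 3.
No residual Res→Out path; max flow = 3.
Certifying cut of size 3: {C→D, G→Out, Res→A}.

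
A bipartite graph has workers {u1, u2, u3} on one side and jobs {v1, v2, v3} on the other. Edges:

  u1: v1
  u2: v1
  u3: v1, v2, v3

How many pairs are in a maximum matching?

2

Unit-capacity flow: source→left, listed edges, right→sink; max matching = max flow.
Augmenting path u1→v1 (+1); matched 1.
Augmenting path u3→v2 (+1); matched 2.
No augmenting path remains; maximum matching = 2.
König certificate: {u3, v1} is a vertex cover of size 2 (every listed pair touches it), so no matching can be larger.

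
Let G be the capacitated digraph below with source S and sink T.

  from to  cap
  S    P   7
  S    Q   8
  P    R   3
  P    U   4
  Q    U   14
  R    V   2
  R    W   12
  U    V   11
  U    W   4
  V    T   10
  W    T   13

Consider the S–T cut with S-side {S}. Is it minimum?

Yes — it is a minimum cut (capacity 15).

Given cut capacity: 7 + 8 = 15.
Augment S→P→R→V→T: bottleneck 2, flow now 2.
Augment S→P→R→W→T: bottleneck 1, flow now 3.
Augment S→P→U→V→T: bottleneck 4, flow now 7.
Augment S→Q→U→V→T: bottleneck 4, flow now 11.
Augment S→Q→U→W→T: bottleneck 4, flow now 15.
No augmenting path remains; maximum flow = 15.
Cut capacity 15 equals the max flow, so it is a minimum cut.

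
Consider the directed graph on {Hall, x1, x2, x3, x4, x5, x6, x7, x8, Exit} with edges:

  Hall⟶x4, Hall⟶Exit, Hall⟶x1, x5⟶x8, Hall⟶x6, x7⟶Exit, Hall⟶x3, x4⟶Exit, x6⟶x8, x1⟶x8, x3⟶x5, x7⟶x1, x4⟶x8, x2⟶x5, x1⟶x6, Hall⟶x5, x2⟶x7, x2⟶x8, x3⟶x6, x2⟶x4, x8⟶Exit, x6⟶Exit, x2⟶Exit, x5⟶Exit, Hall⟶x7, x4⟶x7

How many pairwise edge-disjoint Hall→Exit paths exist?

6

Assign every edge capacity 1; by Menger, the answer equals the max flow.
Path Hall→Exit (+1); total 1.
Path Hall→x4→Exit (+1); total 2.
Path Hall→x5→Exit (+1); total 3.
Path Hall→x6→Exit (+1); total 4.
Path Hall→x7→Exit (+1); total 5.
Path Hall→x1→x8→Exit (+1); total 6.
No residual Hall→Exit path; max flow = 6.
Certifying cut of size 6: {Hall→Exit, Hall→x4, Hall→x7, x5→Exit, x6→Exit, x8→Exit}.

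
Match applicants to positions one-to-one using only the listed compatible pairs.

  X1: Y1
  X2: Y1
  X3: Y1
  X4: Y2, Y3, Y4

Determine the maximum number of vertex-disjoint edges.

2

Unit-capacity flow: source→left, listed edges, right→sink; max matching = max flow.
Augmenting path X1→Y1 (+1); matched 1.
Augmenting path X4→Y2 (+1); matched 2.
No augmenting path remains; maximum matching = 2.
König certificate: {X4, Y1} is a vertex cover of size 2 (every listed pair touches it), so no matching can be larger.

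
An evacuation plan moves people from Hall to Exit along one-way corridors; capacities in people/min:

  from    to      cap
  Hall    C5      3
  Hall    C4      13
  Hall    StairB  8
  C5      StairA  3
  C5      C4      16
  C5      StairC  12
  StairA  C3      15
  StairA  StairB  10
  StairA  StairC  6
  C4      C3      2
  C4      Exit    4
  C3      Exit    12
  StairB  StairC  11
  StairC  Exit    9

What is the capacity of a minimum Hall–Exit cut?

17

Augment Hall→C4→Exit: bottleneck 4, flow now 4.
Augment Hall→C5→StairC→Exit: bottleneck 3, flow now 7.
Augment Hall→C4→C3→Exit: bottleneck 2, flow now 9.
Augment Hall→StairB→StairC→Exit: bottleneck 6, flow now 15.
Augment Hall→StairB→StairC→C5→StairA→C3→Exit: bottleneck 2, flow now 17. (uses reverse residual edge)
No augmenting path remains; maximum flow = 17.
By max-flow min-cut, the minimum cut capacity equals the max flow.
In the residual graph, reachable from Hall: {Hall, C4}.
Min-cut edges: Hall→C5 (3), Hall→StairB (8), C4→C3 (2), C4→Exit (4); capacity 3 + 8 + 2 + 4 = 17.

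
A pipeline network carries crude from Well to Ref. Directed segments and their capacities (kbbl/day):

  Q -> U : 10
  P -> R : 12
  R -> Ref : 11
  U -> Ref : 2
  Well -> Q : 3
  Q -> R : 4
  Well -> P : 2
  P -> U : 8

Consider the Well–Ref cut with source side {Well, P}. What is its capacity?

23

Edges leaving {Well, P}: Well→Q (3), P→R (12), P→U (8).
Cut capacity = 3 + 12 + 8 = 23.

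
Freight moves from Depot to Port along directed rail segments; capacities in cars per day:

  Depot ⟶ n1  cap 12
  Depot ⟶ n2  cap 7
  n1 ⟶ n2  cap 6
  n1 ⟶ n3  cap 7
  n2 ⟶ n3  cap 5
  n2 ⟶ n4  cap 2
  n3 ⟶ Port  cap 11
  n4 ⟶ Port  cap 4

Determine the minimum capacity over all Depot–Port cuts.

13

Augment Depot→n1→n3→Port: bottleneck 7, flow now 7.
Augment Depot→n2→n3→Port: bottleneck 4, flow now 11.
Augment Depot→n2→n4→Port: bottleneck 2, flow now 13.
No augmenting path remains; maximum flow = 13.
By max-flow min-cut, the minimum cut capacity equals the max flow.
In the residual graph, reachable from Depot: {Depot, n1, n2, n3}.
Min-cut edges: n2→n4 (2), n3→Port (11); capacity 2 + 11 = 13.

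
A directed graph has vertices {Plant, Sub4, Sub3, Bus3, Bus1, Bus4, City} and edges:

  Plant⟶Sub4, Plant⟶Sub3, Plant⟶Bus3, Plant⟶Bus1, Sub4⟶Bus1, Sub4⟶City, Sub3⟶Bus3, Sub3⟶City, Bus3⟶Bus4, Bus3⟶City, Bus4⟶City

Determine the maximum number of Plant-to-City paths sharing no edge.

Assign every edge capacity 1; by Menger, the answer equals the max flow.
Path Plant→Sub4→City (+1); total 1.
Path Plant→Sub3→City (+1); total 2.
Path Plant→Bus3→City (+1); total 3.
No residual Plant→City path; max flow = 3.
Certifying cut of size 3: {Plant→Bus3, Plant→Sub3, Plant→Sub4}.

3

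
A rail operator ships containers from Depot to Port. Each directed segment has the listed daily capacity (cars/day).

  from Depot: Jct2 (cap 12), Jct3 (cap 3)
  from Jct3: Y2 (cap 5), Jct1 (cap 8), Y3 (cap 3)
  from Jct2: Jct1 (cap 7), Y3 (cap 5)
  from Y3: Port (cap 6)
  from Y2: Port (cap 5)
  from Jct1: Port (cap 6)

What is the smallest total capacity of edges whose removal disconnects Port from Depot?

Augment Depot→Jct3→Y3→Port: bottleneck 3, flow now 3.
Augment Depot→Jct2→Y3→Port: bottleneck 3, flow now 6.
Augment Depot→Jct2→Jct1→Port: bottleneck 6, flow now 12.
Augment Depot→Jct2→Y3→Jct3→Y2→Port: bottleneck 2, flow now 14. (uses reverse residual edge)
No augmenting path remains; maximum flow = 14.
By max-flow min-cut, the minimum cut capacity equals the max flow.
In the residual graph, reachable from Depot: {Depot, Jct2, Jct1}.
Min-cut edges: Depot→Jct3 (3), Jct2→Y3 (5), Jct1→Port (6); capacity 3 + 5 + 6 = 14.

14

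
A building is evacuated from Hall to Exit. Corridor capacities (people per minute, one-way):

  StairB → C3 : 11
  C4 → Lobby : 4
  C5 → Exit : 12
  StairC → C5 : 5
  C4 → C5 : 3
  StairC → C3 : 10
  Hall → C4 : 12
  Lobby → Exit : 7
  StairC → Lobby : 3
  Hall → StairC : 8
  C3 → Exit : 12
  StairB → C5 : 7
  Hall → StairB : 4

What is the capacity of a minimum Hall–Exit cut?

Augment Hall→StairB→C5→Exit: bottleneck 4, flow now 4.
Augment Hall→StairC→C5→Exit: bottleneck 5, flow now 9.
Augment Hall→StairC→Lobby→Exit: bottleneck 3, flow now 12.
Augment Hall→C4→C5→Exit: bottleneck 3, flow now 15.
Augment Hall→C4→Lobby→Exit: bottleneck 4, flow now 19.
No augmenting path remains; maximum flow = 19.
By max-flow min-cut, the minimum cut capacity equals the max flow.
In the residual graph, reachable from Hall: {Hall, C4}.
Min-cut edges: Hall→StairB (4), Hall→StairC (8), C4→C5 (3), C4→Lobby (4); capacity 4 + 8 + 3 + 4 = 19.

19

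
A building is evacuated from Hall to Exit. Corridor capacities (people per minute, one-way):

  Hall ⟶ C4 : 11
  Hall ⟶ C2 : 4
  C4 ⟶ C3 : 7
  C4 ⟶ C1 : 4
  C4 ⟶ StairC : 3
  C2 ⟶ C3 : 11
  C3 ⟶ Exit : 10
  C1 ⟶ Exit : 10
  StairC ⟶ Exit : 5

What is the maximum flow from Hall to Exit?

15

Augment Hall→C4→C3→Exit: bottleneck 7, flow now 7.
Augment Hall→C4→C1→Exit: bottleneck 4, flow now 11.
Augment Hall→C2→C3→Exit: bottleneck 3, flow now 14.
Augment Hall→C2→C3→C4→StairC→Exit: bottleneck 1, flow now 15. (uses reverse residual edge)
No augmenting path remains; maximum flow = 15.
In the residual graph, reachable from Hall: {Hall}.
Min-cut edges: Hall→C4 (11), Hall→C2 (4); capacity 11 + 4 = 15.
This cut is saturated, so no flow can exceed 15.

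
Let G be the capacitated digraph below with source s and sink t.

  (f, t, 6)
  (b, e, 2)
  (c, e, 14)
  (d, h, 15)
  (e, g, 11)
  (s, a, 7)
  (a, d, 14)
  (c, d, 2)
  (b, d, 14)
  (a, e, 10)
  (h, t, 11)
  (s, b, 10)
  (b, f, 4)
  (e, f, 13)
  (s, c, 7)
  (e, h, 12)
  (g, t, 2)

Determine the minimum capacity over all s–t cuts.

19

Augment s→b→f→t: bottleneck 4, flow now 4.
Augment s→a→d→h→t: bottleneck 7, flow now 11.
Augment s→b→d→h→t: bottleneck 4, flow now 15.
Augment s→b→e→f→t: bottleneck 2, flow now 17.
Augment s→c→e→g→t: bottleneck 2, flow now 19.
No augmenting path remains; maximum flow = 19.
By max-flow min-cut, the minimum cut capacity equals the max flow.
In the residual graph, reachable from s: {s, a, b, c, d, e, f, g, h}.
Min-cut edges: f→t (6), g→t (2), h→t (11); capacity 6 + 2 + 11 = 19.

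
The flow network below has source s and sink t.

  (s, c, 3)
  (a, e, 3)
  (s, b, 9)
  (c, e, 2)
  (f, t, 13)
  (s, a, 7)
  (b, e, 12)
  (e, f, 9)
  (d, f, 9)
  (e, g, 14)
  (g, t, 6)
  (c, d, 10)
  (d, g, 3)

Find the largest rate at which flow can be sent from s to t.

Augment s→a→e→f→t: bottleneck 3, flow now 3.
Augment s→b→e→f→t: bottleneck 6, flow now 9.
Augment s→b→e→g→t: bottleneck 3, flow now 12.
Augment s→c→d→f→t: bottleneck 3, flow now 15.
No augmenting path remains; maximum flow = 15.
In the residual graph, reachable from s: {s, a}.
Min-cut edges: s→b (9), s→c (3), a→e (3); capacity 9 + 3 + 3 = 15.
This cut is saturated, so no flow can exceed 15.

15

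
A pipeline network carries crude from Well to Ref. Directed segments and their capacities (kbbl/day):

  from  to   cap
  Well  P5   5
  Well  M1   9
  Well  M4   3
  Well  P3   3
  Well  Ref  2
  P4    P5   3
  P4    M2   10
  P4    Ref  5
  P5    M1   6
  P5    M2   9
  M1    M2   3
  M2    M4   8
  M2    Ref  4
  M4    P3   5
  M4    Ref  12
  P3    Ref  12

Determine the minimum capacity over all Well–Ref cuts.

Augment Well→Ref: bottleneck 2, flow now 2.
Augment Well→M4→Ref: bottleneck 3, flow now 5.
Augment Well→P3→Ref: bottleneck 3, flow now 8.
Augment Well→P5→M2→Ref: bottleneck 4, flow now 12.
Augment Well→P5→M2→M4→Ref: bottleneck 1, flow now 13.
Augment Well→M1→M2→M4→Ref: bottleneck 3, flow now 16.
No augmenting path remains; maximum flow = 16.
By max-flow min-cut, the minimum cut capacity equals the max flow.
In the residual graph, reachable from Well: {Well, M1}.
Min-cut edges: Well→P5 (5), Well→M4 (3), Well→P3 (3), Well→Ref (2), M1→M2 (3); capacity 5 + 3 + 3 + 2 + 3 = 16.

16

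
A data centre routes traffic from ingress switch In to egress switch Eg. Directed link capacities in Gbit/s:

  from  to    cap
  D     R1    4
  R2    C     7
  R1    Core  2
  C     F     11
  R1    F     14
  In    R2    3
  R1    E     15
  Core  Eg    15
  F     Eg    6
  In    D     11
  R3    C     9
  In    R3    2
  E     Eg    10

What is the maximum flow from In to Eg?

9

Augment In→R3→C→F→Eg: bottleneck 2, flow now 2.
Augment In→R2→C→F→Eg: bottleneck 3, flow now 5.
Augment In→D→R1→F→Eg: bottleneck 1, flow now 6.
Augment In→D→R1→Core→Eg: bottleneck 2, flow now 8.
Augment In→D→R1→E→Eg: bottleneck 1, flow now 9.
No augmenting path remains; maximum flow = 9.
In the residual graph, reachable from In: {In, D}.
Min-cut edges: In→R3 (2), In→R2 (3), D→R1 (4); capacity 2 + 3 + 4 = 9.
This cut is saturated, so no flow can exceed 9.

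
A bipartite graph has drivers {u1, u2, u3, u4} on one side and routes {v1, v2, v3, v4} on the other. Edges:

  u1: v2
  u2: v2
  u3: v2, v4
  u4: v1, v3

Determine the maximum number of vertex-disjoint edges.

3

Unit-capacity flow: source→left, listed edges, right→sink; max matching = max flow.
Augmenting path u1→v2 (+1); matched 1.
Augmenting path u3→v4 (+1); matched 2.
Augmenting path u4→v1 (+1); matched 3.
No augmenting path remains; maximum matching = 3.
König certificate: {u3, u4, v2} is a vertex cover of size 3 (every listed pair touches it), so no matching can be larger.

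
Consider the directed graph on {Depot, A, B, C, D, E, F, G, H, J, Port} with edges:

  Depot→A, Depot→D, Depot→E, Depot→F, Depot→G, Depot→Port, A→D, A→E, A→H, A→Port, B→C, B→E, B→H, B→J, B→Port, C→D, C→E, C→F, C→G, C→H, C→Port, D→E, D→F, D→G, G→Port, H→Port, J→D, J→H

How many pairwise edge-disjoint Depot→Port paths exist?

Assign every edge capacity 1; by Menger, the answer equals the max flow.
Path Depot→Port (+1); total 1.
Path Depot→A→Port (+1); total 2.
Path Depot→G→Port (+1); total 3.
No residual Depot→Port path; max flow = 3.
Certifying cut of size 3: {Depot→A, Depot→Port, G→Port}.

3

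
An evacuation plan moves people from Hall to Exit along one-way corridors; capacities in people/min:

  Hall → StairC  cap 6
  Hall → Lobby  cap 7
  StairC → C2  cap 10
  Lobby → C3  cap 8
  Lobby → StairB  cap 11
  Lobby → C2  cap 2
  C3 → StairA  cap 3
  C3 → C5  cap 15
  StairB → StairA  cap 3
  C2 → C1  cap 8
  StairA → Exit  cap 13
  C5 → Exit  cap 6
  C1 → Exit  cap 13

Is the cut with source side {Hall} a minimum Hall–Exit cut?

Yes — it is a minimum cut (capacity 13).

Given cut capacity: 6 + 7 = 13.
Augment Hall→StairC→C2→C1→Exit: bottleneck 6, flow now 6.
Augment Hall→Lobby→C3→StairA→Exit: bottleneck 3, flow now 9.
Augment Hall→Lobby→C3→C5→Exit: bottleneck 4, flow now 13.
No augmenting path remains; maximum flow = 13.
Cut capacity 13 equals the max flow, so it is a minimum cut.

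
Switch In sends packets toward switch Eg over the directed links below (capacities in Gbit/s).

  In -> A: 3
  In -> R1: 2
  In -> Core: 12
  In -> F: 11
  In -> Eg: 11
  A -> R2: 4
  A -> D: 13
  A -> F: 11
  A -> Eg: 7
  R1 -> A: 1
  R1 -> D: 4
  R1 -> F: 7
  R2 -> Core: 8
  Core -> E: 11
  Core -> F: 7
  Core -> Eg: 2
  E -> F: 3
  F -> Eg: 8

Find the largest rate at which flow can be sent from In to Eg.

Augment In→Eg: bottleneck 11, flow now 11.
Augment In→A→Eg: bottleneck 3, flow now 14.
Augment In→Core→Eg: bottleneck 2, flow now 16.
Augment In→F→Eg: bottleneck 8, flow now 24.
Augment In→R1→A→Eg: bottleneck 1, flow now 25.
No augmenting path remains; maximum flow = 25.
In the residual graph, reachable from In: {In, R1, Core, D, E, F}.
Min-cut edges: In→A (3), In→Eg (11), R1→A (1), Core→Eg (2), F→Eg (8); capacity 3 + 11 + 1 + 2 + 8 = 25.
This cut is saturated, so no flow can exceed 25.

25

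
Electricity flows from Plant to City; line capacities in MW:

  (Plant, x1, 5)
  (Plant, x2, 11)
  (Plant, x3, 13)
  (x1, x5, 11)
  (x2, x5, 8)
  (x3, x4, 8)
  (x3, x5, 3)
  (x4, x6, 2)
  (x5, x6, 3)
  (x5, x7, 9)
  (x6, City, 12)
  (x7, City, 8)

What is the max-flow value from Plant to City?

Augment Plant→x1→x5→x6→City: bottleneck 3, flow now 3.
Augment Plant→x1→x5→x7→City: bottleneck 2, flow now 5.
Augment Plant→x2→x5→x7→City: bottleneck 6, flow now 11.
Augment Plant→x3→x4→x6→City: bottleneck 2, flow now 13.
No augmenting path remains; maximum flow = 13.
In the residual graph, reachable from Plant: {Plant, x1, x2, x3, x4, x5, x7}.
Min-cut edges: x4→x6 (2), x5→x6 (3), x7→City (8); capacity 2 + 3 + 8 = 13.
This cut is saturated, so no flow can exceed 13.

13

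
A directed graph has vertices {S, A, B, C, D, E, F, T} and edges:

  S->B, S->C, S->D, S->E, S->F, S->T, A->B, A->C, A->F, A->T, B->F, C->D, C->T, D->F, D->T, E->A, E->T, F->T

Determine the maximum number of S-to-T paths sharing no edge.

Assign every edge capacity 1; by Menger, the answer equals the max flow.
Path S→T (+1); total 1.
Path S→C→T (+1); total 2.
Path S→D→T (+1); total 3.
Path S→E→T (+1); total 4.
Path S→F→T (+1); total 5.
No residual S→T path; max flow = 5.
Certifying cut of size 5: {F→T, S→C, S→D, S→E, S→T}.

5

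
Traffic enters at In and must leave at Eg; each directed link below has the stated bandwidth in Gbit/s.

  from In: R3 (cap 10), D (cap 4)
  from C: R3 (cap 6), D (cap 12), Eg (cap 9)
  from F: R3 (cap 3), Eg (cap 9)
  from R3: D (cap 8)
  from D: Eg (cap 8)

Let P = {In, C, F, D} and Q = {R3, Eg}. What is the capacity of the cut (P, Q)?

45

Edges leaving {In, C, F, D}: In→R3 (10), C→R3 (6), C→Eg (9), F→R3 (3), F→Eg (9), D→Eg (8).
Cut capacity = 10 + 6 + 9 + 3 + 9 + 8 = 45.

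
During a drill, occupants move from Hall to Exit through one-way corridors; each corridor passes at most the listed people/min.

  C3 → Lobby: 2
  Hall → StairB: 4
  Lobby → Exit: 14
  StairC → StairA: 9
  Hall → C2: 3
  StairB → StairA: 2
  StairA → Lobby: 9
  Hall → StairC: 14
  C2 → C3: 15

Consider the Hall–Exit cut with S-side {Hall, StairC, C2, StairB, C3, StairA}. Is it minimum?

Given cut capacity: 2 + 9 = 11.
Augment Hall→StairC→StairA→Lobby→Exit: bottleneck 9, flow now 9.
Augment Hall→C2→C3→Lobby→Exit: bottleneck 2, flow now 11.
No augmenting path remains; maximum flow = 11.
Cut capacity 11 equals the max flow, so it is a minimum cut.

Yes — it is a minimum cut (capacity 11).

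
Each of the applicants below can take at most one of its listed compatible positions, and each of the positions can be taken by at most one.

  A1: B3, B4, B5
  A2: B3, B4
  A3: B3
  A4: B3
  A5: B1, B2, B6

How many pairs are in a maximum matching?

4

Unit-capacity flow: source→left, listed edges, right→sink; max matching = max flow.
Augmenting path A1→B3 (+1); matched 1.
Augmenting path A2→B4 (+1); matched 2.
Augmenting path A5→B1 (+1); matched 3.
Augmenting path A3→B3→A1→B5 (+1); matched 4.
No augmenting path remains; maximum matching = 4.
König certificate: {A1, A2, A5, B3} is a vertex cover of size 4 (every listed pair touches it), so no matching can be larger.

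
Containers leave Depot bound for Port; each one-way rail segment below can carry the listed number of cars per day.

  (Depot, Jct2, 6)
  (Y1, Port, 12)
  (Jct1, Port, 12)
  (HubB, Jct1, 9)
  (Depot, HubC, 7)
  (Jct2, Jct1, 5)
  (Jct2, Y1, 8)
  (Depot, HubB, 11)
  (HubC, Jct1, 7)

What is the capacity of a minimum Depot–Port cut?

Augment Depot→HubB→Jct1→Port: bottleneck 9, flow now 9.
Augment Depot→Jct2→Jct1→Port: bottleneck 3, flow now 12.
Augment Depot→Jct2→Y1→Port: bottleneck 3, flow now 15.
Augment Depot→HubC→Jct1→Jct2→Y1→Port: bottleneck 3, flow now 18. (uses reverse residual edge)
No augmenting path remains; maximum flow = 18.
By max-flow min-cut, the minimum cut capacity equals the max flow.
In the residual graph, reachable from Depot: {Depot, HubB, HubC, Jct1}.
Min-cut edges: Depot→Jct2 (6), Jct1→Port (12); capacity 6 + 12 = 18.

18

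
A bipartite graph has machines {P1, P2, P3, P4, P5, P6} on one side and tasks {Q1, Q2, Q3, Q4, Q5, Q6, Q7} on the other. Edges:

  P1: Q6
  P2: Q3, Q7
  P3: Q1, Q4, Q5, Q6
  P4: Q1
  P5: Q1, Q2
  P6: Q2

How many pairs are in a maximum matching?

Unit-capacity flow: source→left, listed edges, right→sink; max matching = max flow.
Augmenting path P1→Q6 (+1); matched 1.
Augmenting path P2→Q3 (+1); matched 2.
Augmenting path P3→Q1 (+1); matched 3.
Augmenting path P5→Q2 (+1); matched 4.
Augmenting path P4→Q1→P3→Q4 (+1); matched 5.
No augmenting path remains; maximum matching = 5.
König certificate: {P1, P2, P3, Q1, Q2} is a vertex cover of size 5 (every listed pair touches it), so no matching can be larger.

5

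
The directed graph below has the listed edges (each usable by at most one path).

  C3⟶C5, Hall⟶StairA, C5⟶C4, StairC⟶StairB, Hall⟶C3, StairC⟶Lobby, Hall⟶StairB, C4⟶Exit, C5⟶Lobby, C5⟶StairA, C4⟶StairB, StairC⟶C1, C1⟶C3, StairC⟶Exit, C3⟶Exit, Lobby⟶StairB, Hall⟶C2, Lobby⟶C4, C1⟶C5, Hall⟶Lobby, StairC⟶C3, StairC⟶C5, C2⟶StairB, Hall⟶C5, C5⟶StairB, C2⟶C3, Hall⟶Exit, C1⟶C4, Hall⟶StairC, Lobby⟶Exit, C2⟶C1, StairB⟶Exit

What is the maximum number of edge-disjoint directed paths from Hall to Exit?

Assign every edge capacity 1; by Menger, the answer equals the max flow.
Path Hall→Exit (+1); total 1.
Path Hall→StairC→Exit (+1); total 2.
Path Hall→Lobby→Exit (+1); total 3.
Path Hall→C3→Exit (+1); total 4.
Path Hall→StairB→Exit (+1); total 5.
Path Hall→C5→C4→Exit (+1); total 6.
No residual Hall→Exit path; max flow = 6.
Certifying cut of size 6: {C3→Exit, C4→Exit, Hall→Exit, Hall→StairC, Lobby→Exit, StairB→Exit}.

6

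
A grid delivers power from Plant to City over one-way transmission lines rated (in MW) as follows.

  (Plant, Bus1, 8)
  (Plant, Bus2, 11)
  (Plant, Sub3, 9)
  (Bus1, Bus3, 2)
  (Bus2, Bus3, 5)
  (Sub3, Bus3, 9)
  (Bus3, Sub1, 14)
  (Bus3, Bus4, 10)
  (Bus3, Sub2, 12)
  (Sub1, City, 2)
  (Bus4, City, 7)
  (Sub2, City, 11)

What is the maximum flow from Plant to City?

16

Augment Plant→Bus1→Bus3→Sub1→City: bottleneck 2, flow now 2.
Augment Plant→Bus2→Bus3→Bus4→City: bottleneck 5, flow now 7.
Augment Plant→Sub3→Bus3→Bus4→City: bottleneck 2, flow now 9.
Augment Plant→Sub3→Bus3→Sub2→City: bottleneck 7, flow now 16.
No augmenting path remains; maximum flow = 16.
In the residual graph, reachable from Plant: {Plant, Bus1, Bus2}.
Min-cut edges: Plant→Sub3 (9), Bus1→Bus3 (2), Bus2→Bus3 (5); capacity 9 + 2 + 5 = 16.
This cut is saturated, so no flow can exceed 16.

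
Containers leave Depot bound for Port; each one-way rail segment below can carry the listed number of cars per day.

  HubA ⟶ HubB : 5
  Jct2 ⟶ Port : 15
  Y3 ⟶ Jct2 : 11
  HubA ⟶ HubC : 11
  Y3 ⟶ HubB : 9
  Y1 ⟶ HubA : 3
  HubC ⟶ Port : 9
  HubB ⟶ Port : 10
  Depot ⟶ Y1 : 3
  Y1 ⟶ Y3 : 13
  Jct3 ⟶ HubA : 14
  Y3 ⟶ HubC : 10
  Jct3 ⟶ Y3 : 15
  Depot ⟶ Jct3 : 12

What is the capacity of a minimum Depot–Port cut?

Augment Depot→Y1→HubA→HubB→Port: bottleneck 3, flow now 3.
Augment Depot→Jct3→HubA→HubB→Port: bottleneck 2, flow now 5.
Augment Depot→Jct3→HubA→HubC→Port: bottleneck 9, flow now 14.
Augment Depot→Jct3→Y3→HubB→Port: bottleneck 1, flow now 15.
No augmenting path remains; maximum flow = 15.
By max-flow min-cut, the minimum cut capacity equals the max flow.
In the residual graph, reachable from Depot: {Depot}.
Min-cut edges: Depot→Y1 (3), Depot→Jct3 (12); capacity 3 + 12 = 15.

15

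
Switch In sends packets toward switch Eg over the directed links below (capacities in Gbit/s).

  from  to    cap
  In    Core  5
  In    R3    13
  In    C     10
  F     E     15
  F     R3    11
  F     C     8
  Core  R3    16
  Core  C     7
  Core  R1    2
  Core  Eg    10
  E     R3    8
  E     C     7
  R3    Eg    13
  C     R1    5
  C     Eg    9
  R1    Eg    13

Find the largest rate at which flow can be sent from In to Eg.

Augment In→Core→Eg: bottleneck 5, flow now 5.
Augment In→R3→Eg: bottleneck 13, flow now 18.
Augment In→C→Eg: bottleneck 9, flow now 27.
Augment In→C→R1→Eg: bottleneck 1, flow now 28.
No augmenting path remains; maximum flow = 28.
In the residual graph, reachable from In: {In}.
Min-cut edges: In→Core (5), In→R3 (13), In→C (10); capacity 5 + 13 + 10 = 28.
This cut is saturated, so no flow can exceed 28.

28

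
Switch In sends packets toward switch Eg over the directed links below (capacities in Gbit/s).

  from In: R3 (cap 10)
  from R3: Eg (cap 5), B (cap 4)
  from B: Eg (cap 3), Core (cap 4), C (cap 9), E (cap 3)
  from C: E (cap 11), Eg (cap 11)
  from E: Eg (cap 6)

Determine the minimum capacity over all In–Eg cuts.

Augment In→R3→Eg: bottleneck 5, flow now 5.
Augment In→R3→B→Eg: bottleneck 3, flow now 8.
Augment In→R3→B→C→Eg: bottleneck 1, flow now 9.
No augmenting path remains; maximum flow = 9.
By max-flow min-cut, the minimum cut capacity equals the max flow.
In the residual graph, reachable from In: {In, R3}.
Min-cut edges: R3→B (4), R3→Eg (5); capacity 4 + 5 = 9.

9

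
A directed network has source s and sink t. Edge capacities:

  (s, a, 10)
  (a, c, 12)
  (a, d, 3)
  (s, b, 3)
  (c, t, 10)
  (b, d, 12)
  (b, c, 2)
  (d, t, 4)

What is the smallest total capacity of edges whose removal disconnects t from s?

Augment s→a→c→t: bottleneck 10, flow now 10.
Augment s→b→d→t: bottleneck 3, flow now 13.
No augmenting path remains; maximum flow = 13.
By max-flow min-cut, the minimum cut capacity equals the max flow.
In the residual graph, reachable from s: {s}.
Min-cut edges: s→a (10), s→b (3); capacity 10 + 3 = 13.

13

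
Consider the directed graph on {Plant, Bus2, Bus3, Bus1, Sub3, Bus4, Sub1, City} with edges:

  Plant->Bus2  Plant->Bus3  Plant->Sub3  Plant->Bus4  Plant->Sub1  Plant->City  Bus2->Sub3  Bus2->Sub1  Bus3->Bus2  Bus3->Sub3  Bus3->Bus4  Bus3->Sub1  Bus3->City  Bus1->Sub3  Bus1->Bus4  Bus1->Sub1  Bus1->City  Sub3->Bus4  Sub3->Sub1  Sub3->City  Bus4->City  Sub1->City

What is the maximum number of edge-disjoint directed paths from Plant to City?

Assign every edge capacity 1; by Menger, the answer equals the max flow.
Path Plant→City (+1); total 1.
Path Plant→Bus3→City (+1); total 2.
Path Plant→Sub3→City (+1); total 3.
Path Plant→Bus4→City (+1); total 4.
Path Plant→Sub1→City (+1); total 5.
No residual Plant→City path; max flow = 5.
Certifying cut of size 5: {Bus4→City, Plant→Bus3, Plant→City, Sub1→City, Sub3→City}.

5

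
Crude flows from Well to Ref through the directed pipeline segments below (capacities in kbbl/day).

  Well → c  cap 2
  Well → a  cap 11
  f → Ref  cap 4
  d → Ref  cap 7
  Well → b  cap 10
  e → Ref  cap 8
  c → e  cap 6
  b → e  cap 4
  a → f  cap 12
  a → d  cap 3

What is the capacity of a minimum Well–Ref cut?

Augment Well→a→d→Ref: bottleneck 3, flow now 3.
Augment Well→a→f→Ref: bottleneck 4, flow now 7.
Augment Well→b→e→Ref: bottleneck 4, flow now 11.
Augment Well→c→e→Ref: bottleneck 2, flow now 13.
No augmenting path remains; maximum flow = 13.
By max-flow min-cut, the minimum cut capacity equals the max flow.
In the residual graph, reachable from Well: {Well, a, b, f}.
Min-cut edges: Well→c (2), a→d (3), b→e (4), f→Ref (4); capacity 2 + 3 + 4 + 4 = 13.

13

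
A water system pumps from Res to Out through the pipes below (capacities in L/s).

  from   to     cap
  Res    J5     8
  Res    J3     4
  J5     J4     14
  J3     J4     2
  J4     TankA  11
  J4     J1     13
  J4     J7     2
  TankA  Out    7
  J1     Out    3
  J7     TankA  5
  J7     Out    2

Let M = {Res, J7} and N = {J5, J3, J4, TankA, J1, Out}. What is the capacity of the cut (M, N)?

Edges leaving {Res, J7}: Res→J5 (8), Res→J3 (4), J7→TankA (5), J7→Out (2).
Cut capacity = 8 + 4 + 5 + 2 = 19.

19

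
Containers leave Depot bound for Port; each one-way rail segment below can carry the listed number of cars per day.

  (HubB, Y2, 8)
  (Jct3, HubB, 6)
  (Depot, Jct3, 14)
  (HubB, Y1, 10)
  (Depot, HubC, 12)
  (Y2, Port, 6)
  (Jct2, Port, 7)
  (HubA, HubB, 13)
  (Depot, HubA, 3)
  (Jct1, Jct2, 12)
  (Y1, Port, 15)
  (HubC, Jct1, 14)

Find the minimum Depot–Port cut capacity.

Augment Depot→HubC→Jct1→Jct2→Port: bottleneck 7, flow now 7.
Augment Depot→HubA→HubB→Y2→Port: bottleneck 3, flow now 10.
Augment Depot→Jct3→HubB→Y2→Port: bottleneck 3, flow now 13.
Augment Depot→Jct3→HubB→Y1→Port: bottleneck 3, flow now 16.
No augmenting path remains; maximum flow = 16.
By max-flow min-cut, the minimum cut capacity equals the max flow.
In the residual graph, reachable from Depot: {Depot, HubC, Jct3, Jct1, Jct2}.
Min-cut edges: Depot→HubA (3), Jct3→HubB (6), Jct2→Port (7); capacity 3 + 6 + 7 = 16.

16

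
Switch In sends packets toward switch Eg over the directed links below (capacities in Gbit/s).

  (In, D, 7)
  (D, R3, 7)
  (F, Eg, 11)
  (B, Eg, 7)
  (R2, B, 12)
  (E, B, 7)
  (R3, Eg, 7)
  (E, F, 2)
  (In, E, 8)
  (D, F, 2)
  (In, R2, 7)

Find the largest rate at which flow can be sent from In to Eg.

Augment In→E→F→Eg: bottleneck 2, flow now 2.
Augment In→E→B→Eg: bottleneck 6, flow now 8.
Augment In→R2→B→Eg: bottleneck 1, flow now 9.
Augment In→D→R3→Eg: bottleneck 7, flow now 16.
No augmenting path remains; maximum flow = 16.
In the residual graph, reachable from In: {In, E, R2, B}.
Min-cut edges: In→D (7), E→F (2), B→Eg (7); capacity 7 + 2 + 7 = 16.
This cut is saturated, so no flow can exceed 16.

16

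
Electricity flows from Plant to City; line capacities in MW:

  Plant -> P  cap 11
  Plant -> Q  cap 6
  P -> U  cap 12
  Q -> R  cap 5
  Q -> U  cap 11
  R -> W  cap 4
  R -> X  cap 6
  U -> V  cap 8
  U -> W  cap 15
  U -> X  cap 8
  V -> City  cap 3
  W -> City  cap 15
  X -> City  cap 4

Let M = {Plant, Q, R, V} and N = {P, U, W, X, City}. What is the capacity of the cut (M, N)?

Edges leaving {Plant, Q, R, V}: Plant→P (11), Q→U (11), R→W (4), R→X (6), V→City (3).
Cut capacity = 11 + 11 + 4 + 6 + 3 = 35.

35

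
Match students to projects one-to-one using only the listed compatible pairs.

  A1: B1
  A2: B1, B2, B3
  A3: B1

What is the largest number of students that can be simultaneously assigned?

Unit-capacity flow: source→left, listed edges, right→sink; max matching = max flow.
Augmenting path A1→B1 (+1); matched 1.
Augmenting path A2→B2 (+1); matched 2.
No augmenting path remains; maximum matching = 2.
König certificate: {A2, B1} is a vertex cover of size 2 (every listed pair touches it), so no matching can be larger.

2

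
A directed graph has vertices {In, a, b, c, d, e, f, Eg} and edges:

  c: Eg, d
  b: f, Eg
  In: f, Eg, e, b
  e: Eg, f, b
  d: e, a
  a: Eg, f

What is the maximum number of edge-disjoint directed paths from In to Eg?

Assign every edge capacity 1; by Menger, the answer equals the max flow.
Path In→Eg (+1); total 1.
Path In→b→Eg (+1); total 2.
Path In→e→Eg (+1); total 3.
No residual In→Eg path; max flow = 3.
Certifying cut of size 3: {In→Eg, In→b, In→e}.

3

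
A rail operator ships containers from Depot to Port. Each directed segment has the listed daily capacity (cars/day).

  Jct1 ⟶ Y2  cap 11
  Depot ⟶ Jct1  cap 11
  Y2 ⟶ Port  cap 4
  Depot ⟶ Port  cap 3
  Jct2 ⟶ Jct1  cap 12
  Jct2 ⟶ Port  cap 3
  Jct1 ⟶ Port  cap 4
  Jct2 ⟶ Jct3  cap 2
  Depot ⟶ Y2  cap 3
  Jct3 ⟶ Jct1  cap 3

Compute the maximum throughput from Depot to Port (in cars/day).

11

Augment Depot→Port: bottleneck 3, flow now 3.
Augment Depot→Jct1→Port: bottleneck 4, flow now 7.
Augment Depot→Y2→Port: bottleneck 3, flow now 10.
Augment Depot→Jct1→Y2→Port: bottleneck 1, flow now 11.
No augmenting path remains; maximum flow = 11.
In the residual graph, reachable from Depot: {Depot, Jct1, Y2}.
Min-cut edges: Depot→Port (3), Jct1→Port (4), Y2→Port (4); capacity 3 + 4 + 4 = 11.
This cut is saturated, so no flow can exceed 11.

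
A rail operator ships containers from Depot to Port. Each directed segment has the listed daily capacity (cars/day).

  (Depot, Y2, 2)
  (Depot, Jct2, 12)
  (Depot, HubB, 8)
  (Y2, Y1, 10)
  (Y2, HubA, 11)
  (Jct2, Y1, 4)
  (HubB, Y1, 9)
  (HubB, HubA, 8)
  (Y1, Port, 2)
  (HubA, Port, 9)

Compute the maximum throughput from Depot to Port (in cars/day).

11

Augment Depot→Y2→Y1→Port: bottleneck 2, flow now 2.
Augment Depot→HubB→HubA→Port: bottleneck 8, flow now 10.
Augment Depot→Jct2→Y1→Y2→HubA→Port: bottleneck 1, flow now 11. (uses reverse residual edge)
No augmenting path remains; maximum flow = 11.
In the residual graph, reachable from Depot: {Depot, Y2, Jct2, HubB, Y1, HubA}.
Min-cut edges: Y1→Port (2), HubA→Port (9); capacity 2 + 9 = 11.
This cut is saturated, so no flow can exceed 11.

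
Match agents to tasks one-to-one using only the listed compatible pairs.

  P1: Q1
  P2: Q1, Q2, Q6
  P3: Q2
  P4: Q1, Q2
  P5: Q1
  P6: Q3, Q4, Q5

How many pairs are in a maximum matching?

Unit-capacity flow: source→left, listed edges, right→sink; max matching = max flow.
Augmenting path P1→Q1 (+1); matched 1.
Augmenting path P2→Q2 (+1); matched 2.
Augmenting path P6→Q3 (+1); matched 3.
Augmenting path P3→Q2→P2→Q6 (+1); matched 4.
No augmenting path remains; maximum matching = 4.
König certificate: {P2, P6, Q1, Q2} is a vertex cover of size 4 (every listed pair touches it), so no matching can be larger.

4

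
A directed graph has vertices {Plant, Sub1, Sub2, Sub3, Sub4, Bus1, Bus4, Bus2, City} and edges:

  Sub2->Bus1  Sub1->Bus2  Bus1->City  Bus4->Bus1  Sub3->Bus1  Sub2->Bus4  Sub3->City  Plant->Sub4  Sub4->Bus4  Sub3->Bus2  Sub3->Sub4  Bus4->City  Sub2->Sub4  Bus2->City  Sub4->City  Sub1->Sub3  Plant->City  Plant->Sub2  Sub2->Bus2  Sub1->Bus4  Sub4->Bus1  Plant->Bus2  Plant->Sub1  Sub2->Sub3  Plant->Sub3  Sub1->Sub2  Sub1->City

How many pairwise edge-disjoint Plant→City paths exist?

6

Assign every edge capacity 1; by Menger, the answer equals the max flow.
Path Plant→City (+1); total 1.
Path Plant→Sub1→City (+1); total 2.
Path Plant→Sub3→City (+1); total 3.
Path Plant→Sub4→City (+1); total 4.
Path Plant→Bus2→City (+1); total 5.
Path Plant→Sub2→Bus1→City (+1); total 6.
No residual Plant→City path; max flow = 6.
Certifying cut of size 6: {Plant→Bus2, Plant→City, Plant→Sub1, Plant→Sub2, Plant→Sub3, Plant→Sub4}.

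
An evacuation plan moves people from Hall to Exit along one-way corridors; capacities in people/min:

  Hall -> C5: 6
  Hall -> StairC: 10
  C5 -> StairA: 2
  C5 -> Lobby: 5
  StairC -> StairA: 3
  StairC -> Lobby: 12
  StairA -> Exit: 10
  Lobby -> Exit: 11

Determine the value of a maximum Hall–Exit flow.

16

Augment Hall→C5→StairA→Exit: bottleneck 2, flow now 2.
Augment Hall→C5→Lobby→Exit: bottleneck 4, flow now 6.
Augment Hall→StairC→StairA→Exit: bottleneck 3, flow now 9.
Augment Hall→StairC→Lobby→Exit: bottleneck 7, flow now 16.
No augmenting path remains; maximum flow = 16.
In the residual graph, reachable from Hall: {Hall}.
Min-cut edges: Hall→C5 (6), Hall→StairC (10); capacity 6 + 10 = 16.
This cut is saturated, so no flow can exceed 16.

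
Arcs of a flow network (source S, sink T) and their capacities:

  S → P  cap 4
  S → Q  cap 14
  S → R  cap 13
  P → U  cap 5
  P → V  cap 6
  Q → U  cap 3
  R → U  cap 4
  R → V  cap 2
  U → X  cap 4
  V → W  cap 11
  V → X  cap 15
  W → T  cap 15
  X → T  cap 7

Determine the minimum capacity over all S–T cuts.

Augment S→P→U→X→T: bottleneck 4, flow now 4.
Augment S→R→V→W→T: bottleneck 2, flow now 6.
Augment S→Q→U→P→V→W→T: bottleneck 3, flow now 9. (uses reverse residual edge)
Augment S→R→U→P→V→W→T: bottleneck 1, flow now 10. (uses reverse residual edge)
No augmenting path remains; maximum flow = 10.
By max-flow min-cut, the minimum cut capacity equals the max flow.
In the residual graph, reachable from S: {S, Q, R, U}.
Min-cut edges: S→P (4), R→V (2), U→X (4); capacity 4 + 2 + 4 = 10.

10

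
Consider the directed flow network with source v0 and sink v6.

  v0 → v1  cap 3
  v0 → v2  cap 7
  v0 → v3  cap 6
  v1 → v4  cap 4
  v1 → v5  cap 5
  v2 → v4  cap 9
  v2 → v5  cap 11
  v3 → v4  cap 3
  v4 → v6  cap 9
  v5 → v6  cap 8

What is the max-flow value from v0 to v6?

13

Augment v0→v1→v4→v6: bottleneck 3, flow now 3.
Augment v0→v2→v4→v6: bottleneck 6, flow now 9.
Augment v0→v2→v5→v6: bottleneck 1, flow now 10.
Augment v0→v3→v4→v1→v5→v6: bottleneck 3, flow now 13. (uses reverse residual edge)
No augmenting path remains; maximum flow = 13.
In the residual graph, reachable from v0: {v0, v3}.
Min-cut edges: v0→v1 (3), v0→v2 (7), v3→v4 (3); capacity 3 + 7 + 3 = 13.
This cut is saturated, so no flow can exceed 13.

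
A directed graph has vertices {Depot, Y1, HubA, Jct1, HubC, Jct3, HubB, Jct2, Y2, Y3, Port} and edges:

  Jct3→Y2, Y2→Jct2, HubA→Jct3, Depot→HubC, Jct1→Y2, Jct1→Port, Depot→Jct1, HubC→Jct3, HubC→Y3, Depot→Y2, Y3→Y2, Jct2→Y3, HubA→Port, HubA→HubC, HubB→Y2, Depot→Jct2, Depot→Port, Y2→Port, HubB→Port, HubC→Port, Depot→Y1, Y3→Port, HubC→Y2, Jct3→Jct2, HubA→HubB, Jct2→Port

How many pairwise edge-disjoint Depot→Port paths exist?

Assign every edge capacity 1; by Menger, the answer equals the max flow.
Path Depot→Port (+1); total 1.
Path Depot→Jct1→Port (+1); total 2.
Path Depot→HubC→Port (+1); total 3.
Path Depot→Jct2→Port (+1); total 4.
Path Depot→Y2→Port (+1); total 5.
No residual Depot→Port path; max flow = 5.
Certifying cut of size 5: {Depot→HubC, Depot→Jct1, Depot→Jct2, Depot→Port, Depot→Y2}.

5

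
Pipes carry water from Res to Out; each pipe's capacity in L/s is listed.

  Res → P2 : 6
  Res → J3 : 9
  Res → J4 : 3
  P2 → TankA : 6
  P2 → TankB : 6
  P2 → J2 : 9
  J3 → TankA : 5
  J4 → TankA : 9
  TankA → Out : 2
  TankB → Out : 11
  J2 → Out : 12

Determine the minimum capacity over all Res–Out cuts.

Augment Res→P2→TankA→Out: bottleneck 2, flow now 2.
Augment Res→P2→TankB→Out: bottleneck 4, flow now 6.
Augment Res→J3→TankA→P2→TankB→Out: bottleneck 2, flow now 8. (uses reverse residual edge)
No augmenting path remains; maximum flow = 8.
By max-flow min-cut, the minimum cut capacity equals the max flow.
In the residual graph, reachable from Res: {Res, J3, J4, TankA}.
Min-cut edges: Res→P2 (6), TankA→Out (2); capacity 6 + 2 = 8.

8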